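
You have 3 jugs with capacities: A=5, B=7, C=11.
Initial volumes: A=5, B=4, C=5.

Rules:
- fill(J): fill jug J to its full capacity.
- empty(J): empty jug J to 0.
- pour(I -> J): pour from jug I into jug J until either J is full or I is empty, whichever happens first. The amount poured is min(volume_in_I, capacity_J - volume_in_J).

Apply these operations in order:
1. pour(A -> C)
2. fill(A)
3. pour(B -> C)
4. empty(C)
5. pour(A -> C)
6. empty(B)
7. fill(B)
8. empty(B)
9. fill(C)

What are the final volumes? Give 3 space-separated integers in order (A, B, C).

Answer: 0 0 11

Derivation:
Step 1: pour(A -> C) -> (A=0 B=4 C=10)
Step 2: fill(A) -> (A=5 B=4 C=10)
Step 3: pour(B -> C) -> (A=5 B=3 C=11)
Step 4: empty(C) -> (A=5 B=3 C=0)
Step 5: pour(A -> C) -> (A=0 B=3 C=5)
Step 6: empty(B) -> (A=0 B=0 C=5)
Step 7: fill(B) -> (A=0 B=7 C=5)
Step 8: empty(B) -> (A=0 B=0 C=5)
Step 9: fill(C) -> (A=0 B=0 C=11)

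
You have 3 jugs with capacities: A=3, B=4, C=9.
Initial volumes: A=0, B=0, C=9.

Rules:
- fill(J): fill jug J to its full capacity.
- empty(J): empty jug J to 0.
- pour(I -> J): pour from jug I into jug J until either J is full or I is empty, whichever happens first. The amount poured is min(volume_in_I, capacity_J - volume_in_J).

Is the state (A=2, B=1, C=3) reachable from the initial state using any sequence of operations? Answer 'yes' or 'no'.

BFS explored all 152 reachable states.
Reachable set includes: (0,0,0), (0,0,1), (0,0,2), (0,0,3), (0,0,4), (0,0,5), (0,0,6), (0,0,7), (0,0,8), (0,0,9), (0,1,0), (0,1,1) ...
Target (A=2, B=1, C=3) not in reachable set → no.

Answer: no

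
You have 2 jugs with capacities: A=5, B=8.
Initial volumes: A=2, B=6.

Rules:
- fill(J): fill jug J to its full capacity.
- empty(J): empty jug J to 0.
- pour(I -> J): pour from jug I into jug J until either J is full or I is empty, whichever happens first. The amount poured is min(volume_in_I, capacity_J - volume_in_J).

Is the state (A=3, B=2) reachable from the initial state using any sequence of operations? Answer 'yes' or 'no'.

BFS explored all 27 reachable states.
Reachable set includes: (0,0), (0,1), (0,2), (0,3), (0,4), (0,5), (0,6), (0,7), (0,8), (1,0), (1,8), (2,0) ...
Target (A=3, B=2) not in reachable set → no.

Answer: no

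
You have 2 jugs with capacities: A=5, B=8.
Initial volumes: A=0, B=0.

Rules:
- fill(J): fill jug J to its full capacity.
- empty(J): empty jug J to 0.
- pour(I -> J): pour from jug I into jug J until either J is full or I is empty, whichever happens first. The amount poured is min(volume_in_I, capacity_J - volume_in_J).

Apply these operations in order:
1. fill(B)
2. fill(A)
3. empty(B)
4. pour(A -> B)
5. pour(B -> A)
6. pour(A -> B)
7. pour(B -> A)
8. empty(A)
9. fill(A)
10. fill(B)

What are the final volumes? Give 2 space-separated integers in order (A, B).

Answer: 5 8

Derivation:
Step 1: fill(B) -> (A=0 B=8)
Step 2: fill(A) -> (A=5 B=8)
Step 3: empty(B) -> (A=5 B=0)
Step 4: pour(A -> B) -> (A=0 B=5)
Step 5: pour(B -> A) -> (A=5 B=0)
Step 6: pour(A -> B) -> (A=0 B=5)
Step 7: pour(B -> A) -> (A=5 B=0)
Step 8: empty(A) -> (A=0 B=0)
Step 9: fill(A) -> (A=5 B=0)
Step 10: fill(B) -> (A=5 B=8)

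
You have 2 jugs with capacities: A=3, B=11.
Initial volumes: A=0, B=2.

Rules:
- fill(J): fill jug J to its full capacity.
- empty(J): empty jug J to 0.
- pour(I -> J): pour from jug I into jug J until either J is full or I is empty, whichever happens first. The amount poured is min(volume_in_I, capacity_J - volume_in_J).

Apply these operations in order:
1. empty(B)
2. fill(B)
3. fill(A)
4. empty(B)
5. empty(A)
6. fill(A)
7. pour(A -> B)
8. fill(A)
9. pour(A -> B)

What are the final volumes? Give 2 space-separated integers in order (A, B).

Step 1: empty(B) -> (A=0 B=0)
Step 2: fill(B) -> (A=0 B=11)
Step 3: fill(A) -> (A=3 B=11)
Step 4: empty(B) -> (A=3 B=0)
Step 5: empty(A) -> (A=0 B=0)
Step 6: fill(A) -> (A=3 B=0)
Step 7: pour(A -> B) -> (A=0 B=3)
Step 8: fill(A) -> (A=3 B=3)
Step 9: pour(A -> B) -> (A=0 B=6)

Answer: 0 6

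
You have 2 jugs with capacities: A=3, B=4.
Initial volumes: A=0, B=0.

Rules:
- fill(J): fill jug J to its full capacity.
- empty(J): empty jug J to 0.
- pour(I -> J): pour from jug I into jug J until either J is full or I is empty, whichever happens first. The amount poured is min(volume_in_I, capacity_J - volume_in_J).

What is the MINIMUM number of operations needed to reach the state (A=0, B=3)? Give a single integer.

Answer: 2

Derivation:
BFS from (A=0, B=0). One shortest path:
  1. fill(A) -> (A=3 B=0)
  2. pour(A -> B) -> (A=0 B=3)
Reached target in 2 moves.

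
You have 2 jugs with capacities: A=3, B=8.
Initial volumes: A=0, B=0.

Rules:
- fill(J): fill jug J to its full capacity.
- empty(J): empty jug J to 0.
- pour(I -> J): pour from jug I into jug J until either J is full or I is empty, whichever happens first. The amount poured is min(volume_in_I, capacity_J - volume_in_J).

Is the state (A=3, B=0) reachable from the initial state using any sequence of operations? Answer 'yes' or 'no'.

Answer: yes

Derivation:
BFS from (A=0, B=0):
  1. fill(A) -> (A=3 B=0)
Target reached → yes.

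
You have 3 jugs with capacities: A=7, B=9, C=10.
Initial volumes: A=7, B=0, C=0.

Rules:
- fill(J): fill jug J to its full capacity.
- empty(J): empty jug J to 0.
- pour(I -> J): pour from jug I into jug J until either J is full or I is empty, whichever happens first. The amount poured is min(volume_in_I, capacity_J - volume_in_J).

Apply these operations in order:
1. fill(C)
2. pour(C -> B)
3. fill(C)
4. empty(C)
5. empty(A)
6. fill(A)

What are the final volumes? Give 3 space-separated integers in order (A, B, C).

Step 1: fill(C) -> (A=7 B=0 C=10)
Step 2: pour(C -> B) -> (A=7 B=9 C=1)
Step 3: fill(C) -> (A=7 B=9 C=10)
Step 4: empty(C) -> (A=7 B=9 C=0)
Step 5: empty(A) -> (A=0 B=9 C=0)
Step 6: fill(A) -> (A=7 B=9 C=0)

Answer: 7 9 0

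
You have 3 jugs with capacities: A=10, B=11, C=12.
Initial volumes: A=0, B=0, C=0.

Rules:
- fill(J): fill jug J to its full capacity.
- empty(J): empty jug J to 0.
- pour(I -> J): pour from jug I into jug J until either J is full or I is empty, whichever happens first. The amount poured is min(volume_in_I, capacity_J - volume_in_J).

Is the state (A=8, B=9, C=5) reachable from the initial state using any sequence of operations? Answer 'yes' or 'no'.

Answer: no

Derivation:
BFS explored all 726 reachable states.
Reachable set includes: (0,0,0), (0,0,1), (0,0,2), (0,0,3), (0,0,4), (0,0,5), (0,0,6), (0,0,7), (0,0,8), (0,0,9), (0,0,10), (0,0,11) ...
Target (A=8, B=9, C=5) not in reachable set → no.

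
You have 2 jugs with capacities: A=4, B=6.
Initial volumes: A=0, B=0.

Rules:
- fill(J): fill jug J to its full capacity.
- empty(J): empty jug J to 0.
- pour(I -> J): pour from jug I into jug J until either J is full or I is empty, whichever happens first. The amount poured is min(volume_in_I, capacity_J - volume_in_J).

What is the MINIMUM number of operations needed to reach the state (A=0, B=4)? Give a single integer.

Answer: 2

Derivation:
BFS from (A=0, B=0). One shortest path:
  1. fill(A) -> (A=4 B=0)
  2. pour(A -> B) -> (A=0 B=4)
Reached target in 2 moves.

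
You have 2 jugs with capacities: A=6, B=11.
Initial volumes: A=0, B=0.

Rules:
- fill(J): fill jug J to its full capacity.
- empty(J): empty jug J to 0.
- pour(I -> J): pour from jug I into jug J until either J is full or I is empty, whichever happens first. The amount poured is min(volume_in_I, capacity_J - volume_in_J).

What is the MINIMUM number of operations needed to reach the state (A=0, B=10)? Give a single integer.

Answer: 7

Derivation:
BFS from (A=0, B=0). One shortest path:
  1. fill(B) -> (A=0 B=11)
  2. pour(B -> A) -> (A=6 B=5)
  3. empty(A) -> (A=0 B=5)
  4. pour(B -> A) -> (A=5 B=0)
  5. fill(B) -> (A=5 B=11)
  6. pour(B -> A) -> (A=6 B=10)
  7. empty(A) -> (A=0 B=10)
Reached target in 7 moves.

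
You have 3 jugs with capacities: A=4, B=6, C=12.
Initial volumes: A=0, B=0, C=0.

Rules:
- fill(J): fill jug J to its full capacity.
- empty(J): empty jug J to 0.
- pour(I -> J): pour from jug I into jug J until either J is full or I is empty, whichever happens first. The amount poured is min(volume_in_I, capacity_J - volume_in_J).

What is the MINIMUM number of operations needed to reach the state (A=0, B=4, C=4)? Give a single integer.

Answer: 4

Derivation:
BFS from (A=0, B=0, C=0). One shortest path:
  1. fill(A) -> (A=4 B=0 C=0)
  2. pour(A -> B) -> (A=0 B=4 C=0)
  3. fill(A) -> (A=4 B=4 C=0)
  4. pour(A -> C) -> (A=0 B=4 C=4)
Reached target in 4 moves.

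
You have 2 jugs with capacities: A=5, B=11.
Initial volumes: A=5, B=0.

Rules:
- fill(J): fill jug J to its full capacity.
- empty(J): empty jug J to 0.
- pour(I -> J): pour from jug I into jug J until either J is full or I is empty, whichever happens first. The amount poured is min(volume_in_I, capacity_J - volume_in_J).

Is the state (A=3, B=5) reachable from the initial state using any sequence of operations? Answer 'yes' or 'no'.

BFS explored all 32 reachable states.
Reachable set includes: (0,0), (0,1), (0,2), (0,3), (0,4), (0,5), (0,6), (0,7), (0,8), (0,9), (0,10), (0,11) ...
Target (A=3, B=5) not in reachable set → no.

Answer: no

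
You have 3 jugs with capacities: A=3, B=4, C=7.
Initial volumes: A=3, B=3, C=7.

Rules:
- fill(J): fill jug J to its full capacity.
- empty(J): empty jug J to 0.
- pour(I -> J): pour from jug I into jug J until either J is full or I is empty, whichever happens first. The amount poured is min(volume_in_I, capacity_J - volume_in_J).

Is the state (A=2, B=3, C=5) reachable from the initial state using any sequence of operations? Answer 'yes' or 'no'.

BFS explored all 124 reachable states.
Reachable set includes: (0,0,0), (0,0,1), (0,0,2), (0,0,3), (0,0,4), (0,0,5), (0,0,6), (0,0,7), (0,1,0), (0,1,1), (0,1,2), (0,1,3) ...
Target (A=2, B=3, C=5) not in reachable set → no.

Answer: no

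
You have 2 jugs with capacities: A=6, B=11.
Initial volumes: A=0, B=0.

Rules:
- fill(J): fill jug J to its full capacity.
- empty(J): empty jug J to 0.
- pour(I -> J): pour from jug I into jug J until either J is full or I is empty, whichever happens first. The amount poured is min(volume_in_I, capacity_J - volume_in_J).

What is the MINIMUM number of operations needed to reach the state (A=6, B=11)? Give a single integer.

BFS from (A=0, B=0). One shortest path:
  1. fill(A) -> (A=6 B=0)
  2. fill(B) -> (A=6 B=11)
Reached target in 2 moves.

Answer: 2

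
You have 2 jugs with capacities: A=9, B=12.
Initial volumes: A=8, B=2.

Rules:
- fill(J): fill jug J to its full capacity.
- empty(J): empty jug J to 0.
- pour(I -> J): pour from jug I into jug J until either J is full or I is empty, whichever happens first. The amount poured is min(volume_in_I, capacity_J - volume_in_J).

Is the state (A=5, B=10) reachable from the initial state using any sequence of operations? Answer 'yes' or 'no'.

Answer: no

Derivation:
BFS explored all 43 reachable states.
Reachable set includes: (0,0), (0,1), (0,2), (0,3), (0,4), (0,5), (0,6), (0,7), (0,8), (0,9), (0,10), (0,11) ...
Target (A=5, B=10) not in reachable set → no.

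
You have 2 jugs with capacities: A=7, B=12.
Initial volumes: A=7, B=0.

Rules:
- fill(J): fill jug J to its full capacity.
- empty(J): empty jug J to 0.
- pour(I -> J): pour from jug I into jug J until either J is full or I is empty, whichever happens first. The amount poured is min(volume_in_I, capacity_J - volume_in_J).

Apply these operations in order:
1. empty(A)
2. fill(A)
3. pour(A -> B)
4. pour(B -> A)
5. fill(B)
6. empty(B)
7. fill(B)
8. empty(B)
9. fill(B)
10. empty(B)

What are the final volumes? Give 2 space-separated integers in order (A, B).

Answer: 7 0

Derivation:
Step 1: empty(A) -> (A=0 B=0)
Step 2: fill(A) -> (A=7 B=0)
Step 3: pour(A -> B) -> (A=0 B=7)
Step 4: pour(B -> A) -> (A=7 B=0)
Step 5: fill(B) -> (A=7 B=12)
Step 6: empty(B) -> (A=7 B=0)
Step 7: fill(B) -> (A=7 B=12)
Step 8: empty(B) -> (A=7 B=0)
Step 9: fill(B) -> (A=7 B=12)
Step 10: empty(B) -> (A=7 B=0)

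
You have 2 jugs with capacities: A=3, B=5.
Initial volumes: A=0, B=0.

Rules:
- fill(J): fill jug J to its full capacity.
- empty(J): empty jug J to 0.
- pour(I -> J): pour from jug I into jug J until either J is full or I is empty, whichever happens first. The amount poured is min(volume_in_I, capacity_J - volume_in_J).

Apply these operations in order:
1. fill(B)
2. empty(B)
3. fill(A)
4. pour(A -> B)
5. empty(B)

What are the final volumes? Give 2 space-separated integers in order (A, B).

Answer: 0 0

Derivation:
Step 1: fill(B) -> (A=0 B=5)
Step 2: empty(B) -> (A=0 B=0)
Step 3: fill(A) -> (A=3 B=0)
Step 4: pour(A -> B) -> (A=0 B=3)
Step 5: empty(B) -> (A=0 B=0)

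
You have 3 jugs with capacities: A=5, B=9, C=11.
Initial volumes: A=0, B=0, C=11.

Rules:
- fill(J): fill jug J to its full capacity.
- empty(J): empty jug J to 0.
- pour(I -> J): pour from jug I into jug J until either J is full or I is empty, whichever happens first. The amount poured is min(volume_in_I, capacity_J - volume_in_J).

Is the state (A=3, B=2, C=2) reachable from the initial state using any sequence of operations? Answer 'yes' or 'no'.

Answer: no

Derivation:
BFS explored all 400 reachable states.
Reachable set includes: (0,0,0), (0,0,1), (0,0,2), (0,0,3), (0,0,4), (0,0,5), (0,0,6), (0,0,7), (0,0,8), (0,0,9), (0,0,10), (0,0,11) ...
Target (A=3, B=2, C=2) not in reachable set → no.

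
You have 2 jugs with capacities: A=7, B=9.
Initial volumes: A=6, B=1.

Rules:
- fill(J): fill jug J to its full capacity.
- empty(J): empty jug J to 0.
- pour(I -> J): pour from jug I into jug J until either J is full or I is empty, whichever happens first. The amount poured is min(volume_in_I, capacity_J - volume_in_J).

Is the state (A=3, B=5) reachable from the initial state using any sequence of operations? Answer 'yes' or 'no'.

Answer: no

Derivation:
BFS explored all 33 reachable states.
Reachable set includes: (0,0), (0,1), (0,2), (0,3), (0,4), (0,5), (0,6), (0,7), (0,8), (0,9), (1,0), (1,9) ...
Target (A=3, B=5) not in reachable set → no.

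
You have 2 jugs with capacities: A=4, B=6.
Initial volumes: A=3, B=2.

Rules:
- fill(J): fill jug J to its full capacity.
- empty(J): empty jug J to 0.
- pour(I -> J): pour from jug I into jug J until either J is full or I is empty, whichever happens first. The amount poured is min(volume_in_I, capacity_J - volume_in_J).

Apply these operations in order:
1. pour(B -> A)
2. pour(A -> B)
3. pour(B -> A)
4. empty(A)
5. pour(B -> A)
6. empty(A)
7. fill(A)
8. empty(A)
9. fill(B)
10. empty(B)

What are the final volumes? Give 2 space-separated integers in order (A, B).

Step 1: pour(B -> A) -> (A=4 B=1)
Step 2: pour(A -> B) -> (A=0 B=5)
Step 3: pour(B -> A) -> (A=4 B=1)
Step 4: empty(A) -> (A=0 B=1)
Step 5: pour(B -> A) -> (A=1 B=0)
Step 6: empty(A) -> (A=0 B=0)
Step 7: fill(A) -> (A=4 B=0)
Step 8: empty(A) -> (A=0 B=0)
Step 9: fill(B) -> (A=0 B=6)
Step 10: empty(B) -> (A=0 B=0)

Answer: 0 0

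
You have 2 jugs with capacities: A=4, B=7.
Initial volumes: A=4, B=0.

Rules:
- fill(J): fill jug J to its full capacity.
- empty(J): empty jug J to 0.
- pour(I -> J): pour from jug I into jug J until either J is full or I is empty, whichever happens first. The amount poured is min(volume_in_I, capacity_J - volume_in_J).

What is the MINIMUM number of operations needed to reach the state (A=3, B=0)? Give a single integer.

Answer: 5

Derivation:
BFS from (A=4, B=0). One shortest path:
  1. empty(A) -> (A=0 B=0)
  2. fill(B) -> (A=0 B=7)
  3. pour(B -> A) -> (A=4 B=3)
  4. empty(A) -> (A=0 B=3)
  5. pour(B -> A) -> (A=3 B=0)
Reached target in 5 moves.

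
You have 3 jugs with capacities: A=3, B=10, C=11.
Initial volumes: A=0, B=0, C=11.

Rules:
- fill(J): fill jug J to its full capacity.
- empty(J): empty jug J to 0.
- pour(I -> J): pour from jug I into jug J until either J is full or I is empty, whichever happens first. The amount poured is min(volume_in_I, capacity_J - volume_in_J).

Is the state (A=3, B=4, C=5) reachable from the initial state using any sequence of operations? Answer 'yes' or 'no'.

BFS from (A=0, B=0, C=11):
  1. pour(C -> B) -> (A=0 B=10 C=1)
  2. empty(B) -> (A=0 B=0 C=1)
  3. pour(C -> B) -> (A=0 B=1 C=0)
  4. fill(C) -> (A=0 B=1 C=11)
  5. pour(C -> A) -> (A=3 B=1 C=8)
  6. pour(A -> B) -> (A=0 B=4 C=8)
  7. pour(C -> A) -> (A=3 B=4 C=5)
Target reached → yes.

Answer: yes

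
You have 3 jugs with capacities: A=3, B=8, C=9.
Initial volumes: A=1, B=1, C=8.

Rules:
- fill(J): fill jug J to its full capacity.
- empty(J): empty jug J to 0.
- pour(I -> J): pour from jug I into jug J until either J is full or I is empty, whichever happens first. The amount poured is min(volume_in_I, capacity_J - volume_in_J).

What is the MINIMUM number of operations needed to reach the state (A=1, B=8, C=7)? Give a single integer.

BFS from (A=1, B=1, C=8). One shortest path:
  1. fill(B) -> (A=1 B=8 C=8)
  2. pour(B -> C) -> (A=1 B=7 C=9)
  3. empty(C) -> (A=1 B=7 C=0)
  4. pour(B -> C) -> (A=1 B=0 C=7)
  5. fill(B) -> (A=1 B=8 C=7)
Reached target in 5 moves.

Answer: 5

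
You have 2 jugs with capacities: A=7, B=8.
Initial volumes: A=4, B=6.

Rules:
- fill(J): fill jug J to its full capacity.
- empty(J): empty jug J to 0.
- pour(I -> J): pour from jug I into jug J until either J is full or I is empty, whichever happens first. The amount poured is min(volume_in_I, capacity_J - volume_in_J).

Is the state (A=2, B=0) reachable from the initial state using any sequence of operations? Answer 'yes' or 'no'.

Answer: yes

Derivation:
BFS from (A=4, B=6):
  1. pour(A -> B) -> (A=2 B=8)
  2. empty(B) -> (A=2 B=0)
Target reached → yes.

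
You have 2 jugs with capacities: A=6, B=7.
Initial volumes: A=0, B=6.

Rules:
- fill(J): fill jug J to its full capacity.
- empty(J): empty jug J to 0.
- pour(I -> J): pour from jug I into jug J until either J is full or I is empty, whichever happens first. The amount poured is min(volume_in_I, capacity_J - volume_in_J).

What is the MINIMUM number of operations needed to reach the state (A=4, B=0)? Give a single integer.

Answer: 7

Derivation:
BFS from (A=0, B=6). One shortest path:
  1. fill(A) -> (A=6 B=6)
  2. pour(A -> B) -> (A=5 B=7)
  3. empty(B) -> (A=5 B=0)
  4. pour(A -> B) -> (A=0 B=5)
  5. fill(A) -> (A=6 B=5)
  6. pour(A -> B) -> (A=4 B=7)
  7. empty(B) -> (A=4 B=0)
Reached target in 7 moves.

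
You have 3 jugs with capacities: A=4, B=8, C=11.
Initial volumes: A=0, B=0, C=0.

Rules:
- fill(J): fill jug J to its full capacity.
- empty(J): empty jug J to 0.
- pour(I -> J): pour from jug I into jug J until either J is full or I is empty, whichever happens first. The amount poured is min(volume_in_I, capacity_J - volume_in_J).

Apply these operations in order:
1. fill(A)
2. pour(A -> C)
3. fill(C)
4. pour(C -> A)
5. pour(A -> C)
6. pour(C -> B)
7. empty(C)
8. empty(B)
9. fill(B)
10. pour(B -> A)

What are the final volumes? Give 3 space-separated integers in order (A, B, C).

Answer: 4 4 0

Derivation:
Step 1: fill(A) -> (A=4 B=0 C=0)
Step 2: pour(A -> C) -> (A=0 B=0 C=4)
Step 3: fill(C) -> (A=0 B=0 C=11)
Step 4: pour(C -> A) -> (A=4 B=0 C=7)
Step 5: pour(A -> C) -> (A=0 B=0 C=11)
Step 6: pour(C -> B) -> (A=0 B=8 C=3)
Step 7: empty(C) -> (A=0 B=8 C=0)
Step 8: empty(B) -> (A=0 B=0 C=0)
Step 9: fill(B) -> (A=0 B=8 C=0)
Step 10: pour(B -> A) -> (A=4 B=4 C=0)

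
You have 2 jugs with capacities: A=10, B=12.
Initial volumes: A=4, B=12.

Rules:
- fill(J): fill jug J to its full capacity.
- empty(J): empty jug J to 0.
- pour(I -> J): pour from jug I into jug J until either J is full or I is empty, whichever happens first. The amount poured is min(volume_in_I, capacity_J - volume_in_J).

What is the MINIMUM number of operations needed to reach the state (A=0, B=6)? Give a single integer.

BFS from (A=4, B=12). One shortest path:
  1. pour(B -> A) -> (A=10 B=6)
  2. empty(A) -> (A=0 B=6)
Reached target in 2 moves.

Answer: 2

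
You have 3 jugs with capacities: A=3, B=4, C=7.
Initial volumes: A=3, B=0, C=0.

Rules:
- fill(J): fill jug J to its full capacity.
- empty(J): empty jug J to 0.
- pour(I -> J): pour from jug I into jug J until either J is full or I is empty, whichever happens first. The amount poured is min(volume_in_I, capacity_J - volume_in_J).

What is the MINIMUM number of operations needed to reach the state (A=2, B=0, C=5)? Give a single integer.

BFS from (A=3, B=0, C=0). One shortest path:
  1. fill(B) -> (A=3 B=4 C=0)
  2. pour(B -> C) -> (A=3 B=0 C=4)
  3. pour(A -> B) -> (A=0 B=3 C=4)
  4. pour(C -> A) -> (A=3 B=3 C=1)
  5. pour(A -> B) -> (A=2 B=4 C=1)
  6. pour(B -> C) -> (A=2 B=0 C=5)
Reached target in 6 moves.

Answer: 6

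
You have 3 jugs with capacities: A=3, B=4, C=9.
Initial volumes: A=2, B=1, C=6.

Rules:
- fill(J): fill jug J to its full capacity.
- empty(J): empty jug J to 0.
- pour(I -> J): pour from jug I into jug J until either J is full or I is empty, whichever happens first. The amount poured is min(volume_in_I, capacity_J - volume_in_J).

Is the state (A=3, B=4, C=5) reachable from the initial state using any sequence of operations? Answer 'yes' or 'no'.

Answer: yes

Derivation:
BFS from (A=2, B=1, C=6):
  1. fill(B) -> (A=2 B=4 C=6)
  2. pour(C -> A) -> (A=3 B=4 C=5)
Target reached → yes.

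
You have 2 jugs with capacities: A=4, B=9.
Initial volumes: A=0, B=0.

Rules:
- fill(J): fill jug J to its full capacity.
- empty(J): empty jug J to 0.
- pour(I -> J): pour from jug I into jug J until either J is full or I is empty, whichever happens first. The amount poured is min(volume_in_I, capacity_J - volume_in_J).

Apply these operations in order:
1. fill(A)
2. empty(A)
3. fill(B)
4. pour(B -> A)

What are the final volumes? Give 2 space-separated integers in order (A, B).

Answer: 4 5

Derivation:
Step 1: fill(A) -> (A=4 B=0)
Step 2: empty(A) -> (A=0 B=0)
Step 3: fill(B) -> (A=0 B=9)
Step 4: pour(B -> A) -> (A=4 B=5)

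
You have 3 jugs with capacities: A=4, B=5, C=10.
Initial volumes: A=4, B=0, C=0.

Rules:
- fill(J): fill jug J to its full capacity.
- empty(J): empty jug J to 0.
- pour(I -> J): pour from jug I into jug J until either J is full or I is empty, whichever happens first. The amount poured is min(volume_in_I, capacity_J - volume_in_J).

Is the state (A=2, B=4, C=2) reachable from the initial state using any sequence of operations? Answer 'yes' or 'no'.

Answer: no

Derivation:
BFS explored all 222 reachable states.
Reachable set includes: (0,0,0), (0,0,1), (0,0,2), (0,0,3), (0,0,4), (0,0,5), (0,0,6), (0,0,7), (0,0,8), (0,0,9), (0,0,10), (0,1,0) ...
Target (A=2, B=4, C=2) not in reachable set → no.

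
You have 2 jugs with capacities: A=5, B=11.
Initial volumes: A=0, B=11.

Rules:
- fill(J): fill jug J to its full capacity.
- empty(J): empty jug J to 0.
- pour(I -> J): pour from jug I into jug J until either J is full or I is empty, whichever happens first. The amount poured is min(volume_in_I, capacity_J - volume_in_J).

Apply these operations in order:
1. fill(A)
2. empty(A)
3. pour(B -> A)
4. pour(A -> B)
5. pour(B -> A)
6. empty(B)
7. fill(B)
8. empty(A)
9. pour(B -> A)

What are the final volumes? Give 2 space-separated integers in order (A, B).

Step 1: fill(A) -> (A=5 B=11)
Step 2: empty(A) -> (A=0 B=11)
Step 3: pour(B -> A) -> (A=5 B=6)
Step 4: pour(A -> B) -> (A=0 B=11)
Step 5: pour(B -> A) -> (A=5 B=6)
Step 6: empty(B) -> (A=5 B=0)
Step 7: fill(B) -> (A=5 B=11)
Step 8: empty(A) -> (A=0 B=11)
Step 9: pour(B -> A) -> (A=5 B=6)

Answer: 5 6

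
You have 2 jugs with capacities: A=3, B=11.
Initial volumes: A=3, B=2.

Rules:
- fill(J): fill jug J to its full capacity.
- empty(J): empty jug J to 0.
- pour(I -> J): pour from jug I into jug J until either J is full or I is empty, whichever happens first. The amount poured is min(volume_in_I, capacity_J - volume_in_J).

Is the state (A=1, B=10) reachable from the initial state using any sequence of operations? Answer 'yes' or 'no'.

BFS explored all 28 reachable states.
Reachable set includes: (0,0), (0,1), (0,2), (0,3), (0,4), (0,5), (0,6), (0,7), (0,8), (0,9), (0,10), (0,11) ...
Target (A=1, B=10) not in reachable set → no.

Answer: no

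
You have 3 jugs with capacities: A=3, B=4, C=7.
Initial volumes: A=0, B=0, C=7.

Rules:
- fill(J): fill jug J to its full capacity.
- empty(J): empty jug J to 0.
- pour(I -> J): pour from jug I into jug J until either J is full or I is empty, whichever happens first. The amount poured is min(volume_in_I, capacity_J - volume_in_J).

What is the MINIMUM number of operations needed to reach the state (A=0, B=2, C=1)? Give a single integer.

BFS from (A=0, B=0, C=7). One shortest path:
  1. pour(C -> A) -> (A=3 B=0 C=4)
  2. pour(A -> B) -> (A=0 B=3 C=4)
  3. pour(C -> A) -> (A=3 B=3 C=1)
  4. pour(A -> B) -> (A=2 B=4 C=1)
  5. empty(B) -> (A=2 B=0 C=1)
  6. pour(A -> B) -> (A=0 B=2 C=1)
Reached target in 6 moves.

Answer: 6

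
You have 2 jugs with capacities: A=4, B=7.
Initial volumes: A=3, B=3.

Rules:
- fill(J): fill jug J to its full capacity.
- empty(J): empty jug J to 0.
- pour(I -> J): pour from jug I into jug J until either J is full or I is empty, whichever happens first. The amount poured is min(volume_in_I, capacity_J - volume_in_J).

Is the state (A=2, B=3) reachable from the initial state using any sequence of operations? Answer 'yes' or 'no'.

BFS explored all 23 reachable states.
Reachable set includes: (0,0), (0,1), (0,2), (0,3), (0,4), (0,5), (0,6), (0,7), (1,0), (1,7), (2,0), (2,7) ...
Target (A=2, B=3) not in reachable set → no.

Answer: no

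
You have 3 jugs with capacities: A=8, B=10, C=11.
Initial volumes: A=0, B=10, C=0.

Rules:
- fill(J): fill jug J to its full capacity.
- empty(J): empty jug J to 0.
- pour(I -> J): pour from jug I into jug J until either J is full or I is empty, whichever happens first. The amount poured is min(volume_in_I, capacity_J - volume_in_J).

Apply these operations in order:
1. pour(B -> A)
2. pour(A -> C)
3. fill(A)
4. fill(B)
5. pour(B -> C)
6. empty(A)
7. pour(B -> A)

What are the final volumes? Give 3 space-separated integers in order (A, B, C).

Answer: 7 0 11

Derivation:
Step 1: pour(B -> A) -> (A=8 B=2 C=0)
Step 2: pour(A -> C) -> (A=0 B=2 C=8)
Step 3: fill(A) -> (A=8 B=2 C=8)
Step 4: fill(B) -> (A=8 B=10 C=8)
Step 5: pour(B -> C) -> (A=8 B=7 C=11)
Step 6: empty(A) -> (A=0 B=7 C=11)
Step 7: pour(B -> A) -> (A=7 B=0 C=11)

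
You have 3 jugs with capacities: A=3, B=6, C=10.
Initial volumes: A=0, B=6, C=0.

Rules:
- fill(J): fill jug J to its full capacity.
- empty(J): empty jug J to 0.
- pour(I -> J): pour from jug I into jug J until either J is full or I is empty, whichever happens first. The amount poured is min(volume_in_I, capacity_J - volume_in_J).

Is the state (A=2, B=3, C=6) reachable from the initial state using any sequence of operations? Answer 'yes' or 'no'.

BFS explored all 218 reachable states.
Reachable set includes: (0,0,0), (0,0,1), (0,0,2), (0,0,3), (0,0,4), (0,0,5), (0,0,6), (0,0,7), (0,0,8), (0,0,9), (0,0,10), (0,1,0) ...
Target (A=2, B=3, C=6) not in reachable set → no.

Answer: no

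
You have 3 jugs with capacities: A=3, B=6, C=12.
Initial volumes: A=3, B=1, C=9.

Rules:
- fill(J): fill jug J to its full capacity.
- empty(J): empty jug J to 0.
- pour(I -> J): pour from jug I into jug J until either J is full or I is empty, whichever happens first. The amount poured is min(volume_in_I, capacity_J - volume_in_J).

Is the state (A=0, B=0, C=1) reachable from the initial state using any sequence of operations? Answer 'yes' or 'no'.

BFS from (A=3, B=1, C=9):
  1. empty(A) -> (A=0 B=1 C=9)
  2. empty(C) -> (A=0 B=1 C=0)
  3. pour(B -> C) -> (A=0 B=0 C=1)
Target reached → yes.

Answer: yes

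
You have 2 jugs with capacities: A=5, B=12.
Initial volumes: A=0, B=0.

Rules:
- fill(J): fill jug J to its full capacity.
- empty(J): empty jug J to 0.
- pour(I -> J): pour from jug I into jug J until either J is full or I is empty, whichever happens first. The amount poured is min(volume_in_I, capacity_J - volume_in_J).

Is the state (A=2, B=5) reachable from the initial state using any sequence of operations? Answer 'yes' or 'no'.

Answer: no

Derivation:
BFS explored all 34 reachable states.
Reachable set includes: (0,0), (0,1), (0,2), (0,3), (0,4), (0,5), (0,6), (0,7), (0,8), (0,9), (0,10), (0,11) ...
Target (A=2, B=5) not in reachable set → no.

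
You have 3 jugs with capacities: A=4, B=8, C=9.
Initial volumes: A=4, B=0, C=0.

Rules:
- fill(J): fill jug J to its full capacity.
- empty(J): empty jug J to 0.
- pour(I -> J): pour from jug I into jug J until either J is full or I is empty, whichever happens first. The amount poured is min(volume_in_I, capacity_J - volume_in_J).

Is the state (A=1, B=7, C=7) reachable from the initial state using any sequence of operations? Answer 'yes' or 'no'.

Answer: no

Derivation:
BFS explored all 282 reachable states.
Reachable set includes: (0,0,0), (0,0,1), (0,0,2), (0,0,3), (0,0,4), (0,0,5), (0,0,6), (0,0,7), (0,0,8), (0,0,9), (0,1,0), (0,1,1) ...
Target (A=1, B=7, C=7) not in reachable set → no.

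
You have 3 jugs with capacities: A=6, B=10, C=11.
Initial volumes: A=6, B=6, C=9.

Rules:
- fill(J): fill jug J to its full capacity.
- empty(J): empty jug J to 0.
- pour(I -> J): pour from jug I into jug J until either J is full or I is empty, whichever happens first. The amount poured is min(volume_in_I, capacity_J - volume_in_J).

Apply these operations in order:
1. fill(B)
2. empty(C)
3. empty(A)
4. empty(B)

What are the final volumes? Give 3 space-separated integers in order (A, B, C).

Step 1: fill(B) -> (A=6 B=10 C=9)
Step 2: empty(C) -> (A=6 B=10 C=0)
Step 3: empty(A) -> (A=0 B=10 C=0)
Step 4: empty(B) -> (A=0 B=0 C=0)

Answer: 0 0 0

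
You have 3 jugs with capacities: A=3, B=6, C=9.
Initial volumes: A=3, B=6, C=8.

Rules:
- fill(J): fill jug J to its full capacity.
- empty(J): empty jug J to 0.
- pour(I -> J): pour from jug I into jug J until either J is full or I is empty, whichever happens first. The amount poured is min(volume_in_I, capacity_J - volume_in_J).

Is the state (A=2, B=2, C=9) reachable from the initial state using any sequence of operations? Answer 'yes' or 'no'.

Answer: no

Derivation:
BFS explored all 68 reachable states.
Reachable set includes: (0,0,0), (0,0,2), (0,0,3), (0,0,5), (0,0,6), (0,0,8), (0,0,9), (0,2,0), (0,2,3), (0,2,6), (0,2,9), (0,3,0) ...
Target (A=2, B=2, C=9) not in reachable set → no.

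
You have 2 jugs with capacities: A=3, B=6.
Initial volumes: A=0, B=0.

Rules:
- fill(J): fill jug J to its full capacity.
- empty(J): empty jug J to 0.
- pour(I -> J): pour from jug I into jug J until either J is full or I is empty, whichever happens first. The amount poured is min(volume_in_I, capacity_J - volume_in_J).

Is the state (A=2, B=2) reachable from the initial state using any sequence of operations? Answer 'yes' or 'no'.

BFS explored all 6 reachable states.
Reachable set includes: (0,0), (0,3), (0,6), (3,0), (3,3), (3,6)
Target (A=2, B=2) not in reachable set → no.

Answer: no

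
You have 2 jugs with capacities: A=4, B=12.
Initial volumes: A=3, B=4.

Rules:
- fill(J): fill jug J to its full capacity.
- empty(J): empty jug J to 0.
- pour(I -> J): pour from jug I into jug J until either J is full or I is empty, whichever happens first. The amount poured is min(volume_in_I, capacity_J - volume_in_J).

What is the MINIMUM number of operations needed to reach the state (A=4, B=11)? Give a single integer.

BFS from (A=3, B=4). One shortest path:
  1. fill(B) -> (A=3 B=12)
  2. pour(B -> A) -> (A=4 B=11)
Reached target in 2 moves.

Answer: 2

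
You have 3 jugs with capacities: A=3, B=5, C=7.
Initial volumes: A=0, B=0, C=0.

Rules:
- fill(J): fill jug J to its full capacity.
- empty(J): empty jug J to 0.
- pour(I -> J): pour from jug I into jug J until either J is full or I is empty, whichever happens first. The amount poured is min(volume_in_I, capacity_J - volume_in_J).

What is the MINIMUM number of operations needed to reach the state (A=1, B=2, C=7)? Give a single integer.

Answer: 5

Derivation:
BFS from (A=0, B=0, C=0). One shortest path:
  1. fill(B) -> (A=0 B=5 C=0)
  2. pour(B -> C) -> (A=0 B=0 C=5)
  3. fill(B) -> (A=0 B=5 C=5)
  4. pour(B -> A) -> (A=3 B=2 C=5)
  5. pour(A -> C) -> (A=1 B=2 C=7)
Reached target in 5 moves.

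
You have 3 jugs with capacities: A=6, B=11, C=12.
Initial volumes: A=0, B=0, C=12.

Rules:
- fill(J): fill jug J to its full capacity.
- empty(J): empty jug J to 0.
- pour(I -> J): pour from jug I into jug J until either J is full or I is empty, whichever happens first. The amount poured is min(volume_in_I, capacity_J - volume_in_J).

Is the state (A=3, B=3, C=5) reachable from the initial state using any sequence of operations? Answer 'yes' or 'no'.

BFS explored all 542 reachable states.
Reachable set includes: (0,0,0), (0,0,1), (0,0,2), (0,0,3), (0,0,4), (0,0,5), (0,0,6), (0,0,7), (0,0,8), (0,0,9), (0,0,10), (0,0,11) ...
Target (A=3, B=3, C=5) not in reachable set → no.

Answer: no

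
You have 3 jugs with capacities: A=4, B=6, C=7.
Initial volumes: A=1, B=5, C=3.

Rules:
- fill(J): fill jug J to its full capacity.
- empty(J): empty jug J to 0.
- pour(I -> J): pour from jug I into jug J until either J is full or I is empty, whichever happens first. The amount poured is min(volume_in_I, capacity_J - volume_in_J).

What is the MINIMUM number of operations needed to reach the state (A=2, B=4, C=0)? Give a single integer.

BFS from (A=1, B=5, C=3). One shortest path:
  1. fill(A) -> (A=4 B=5 C=3)
  2. pour(C -> B) -> (A=4 B=6 C=2)
  3. empty(B) -> (A=4 B=0 C=2)
  4. pour(A -> B) -> (A=0 B=4 C=2)
  5. pour(C -> A) -> (A=2 B=4 C=0)
Reached target in 5 moves.

Answer: 5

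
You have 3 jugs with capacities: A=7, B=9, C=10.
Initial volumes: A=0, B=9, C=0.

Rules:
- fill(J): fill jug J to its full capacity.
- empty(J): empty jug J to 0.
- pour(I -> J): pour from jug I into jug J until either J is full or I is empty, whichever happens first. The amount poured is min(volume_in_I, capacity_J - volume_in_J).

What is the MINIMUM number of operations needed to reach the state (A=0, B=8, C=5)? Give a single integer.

Answer: 8

Derivation:
BFS from (A=0, B=9, C=0). One shortest path:
  1. fill(A) -> (A=7 B=9 C=0)
  2. pour(B -> C) -> (A=7 B=0 C=9)
  3. pour(A -> B) -> (A=0 B=7 C=9)
  4. fill(A) -> (A=7 B=7 C=9)
  5. pour(A -> B) -> (A=5 B=9 C=9)
  6. pour(B -> C) -> (A=5 B=8 C=10)
  7. empty(C) -> (A=5 B=8 C=0)
  8. pour(A -> C) -> (A=0 B=8 C=5)
Reached target in 8 moves.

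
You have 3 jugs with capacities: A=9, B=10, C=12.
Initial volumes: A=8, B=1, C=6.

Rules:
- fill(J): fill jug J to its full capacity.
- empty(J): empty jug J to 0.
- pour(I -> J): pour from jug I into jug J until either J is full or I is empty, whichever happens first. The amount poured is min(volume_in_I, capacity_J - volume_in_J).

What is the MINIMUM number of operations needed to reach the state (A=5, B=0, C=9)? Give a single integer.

Answer: 5

Derivation:
BFS from (A=8, B=1, C=6). One shortest path:
  1. empty(B) -> (A=8 B=0 C=6)
  2. pour(C -> A) -> (A=9 B=0 C=5)
  3. pour(A -> B) -> (A=0 B=9 C=5)
  4. pour(C -> A) -> (A=5 B=9 C=0)
  5. pour(B -> C) -> (A=5 B=0 C=9)
Reached target in 5 moves.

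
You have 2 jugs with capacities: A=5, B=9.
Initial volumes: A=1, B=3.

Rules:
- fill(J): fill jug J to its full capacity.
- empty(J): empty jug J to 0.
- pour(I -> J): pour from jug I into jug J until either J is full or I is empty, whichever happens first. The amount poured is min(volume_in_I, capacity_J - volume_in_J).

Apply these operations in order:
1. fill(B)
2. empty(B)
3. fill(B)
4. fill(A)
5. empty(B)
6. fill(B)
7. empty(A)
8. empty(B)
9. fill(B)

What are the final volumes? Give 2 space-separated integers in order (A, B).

Answer: 0 9

Derivation:
Step 1: fill(B) -> (A=1 B=9)
Step 2: empty(B) -> (A=1 B=0)
Step 3: fill(B) -> (A=1 B=9)
Step 4: fill(A) -> (A=5 B=9)
Step 5: empty(B) -> (A=5 B=0)
Step 6: fill(B) -> (A=5 B=9)
Step 7: empty(A) -> (A=0 B=9)
Step 8: empty(B) -> (A=0 B=0)
Step 9: fill(B) -> (A=0 B=9)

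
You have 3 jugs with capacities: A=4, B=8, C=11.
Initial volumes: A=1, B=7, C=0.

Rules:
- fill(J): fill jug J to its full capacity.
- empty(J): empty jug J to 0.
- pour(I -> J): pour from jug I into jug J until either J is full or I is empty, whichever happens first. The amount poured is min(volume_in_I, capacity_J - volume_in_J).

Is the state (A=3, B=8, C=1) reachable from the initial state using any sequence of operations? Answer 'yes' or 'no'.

BFS from (A=1, B=7, C=0):
  1. pour(A -> C) -> (A=0 B=7 C=1)
  2. fill(A) -> (A=4 B=7 C=1)
  3. pour(A -> B) -> (A=3 B=8 C=1)
Target reached → yes.

Answer: yes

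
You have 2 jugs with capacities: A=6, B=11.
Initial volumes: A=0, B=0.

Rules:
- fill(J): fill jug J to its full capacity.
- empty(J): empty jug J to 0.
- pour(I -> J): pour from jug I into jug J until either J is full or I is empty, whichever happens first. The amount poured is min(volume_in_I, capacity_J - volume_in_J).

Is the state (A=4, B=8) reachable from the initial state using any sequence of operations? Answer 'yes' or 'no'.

BFS explored all 34 reachable states.
Reachable set includes: (0,0), (0,1), (0,2), (0,3), (0,4), (0,5), (0,6), (0,7), (0,8), (0,9), (0,10), (0,11) ...
Target (A=4, B=8) not in reachable set → no.

Answer: no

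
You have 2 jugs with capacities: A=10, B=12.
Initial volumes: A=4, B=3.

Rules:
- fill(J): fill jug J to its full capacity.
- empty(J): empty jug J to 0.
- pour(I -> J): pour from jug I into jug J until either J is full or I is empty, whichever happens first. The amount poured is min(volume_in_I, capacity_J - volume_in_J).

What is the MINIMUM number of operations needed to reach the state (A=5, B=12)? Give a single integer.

Answer: 3

Derivation:
BFS from (A=4, B=3). One shortest path:
  1. pour(A -> B) -> (A=0 B=7)
  2. fill(A) -> (A=10 B=7)
  3. pour(A -> B) -> (A=5 B=12)
Reached target in 3 moves.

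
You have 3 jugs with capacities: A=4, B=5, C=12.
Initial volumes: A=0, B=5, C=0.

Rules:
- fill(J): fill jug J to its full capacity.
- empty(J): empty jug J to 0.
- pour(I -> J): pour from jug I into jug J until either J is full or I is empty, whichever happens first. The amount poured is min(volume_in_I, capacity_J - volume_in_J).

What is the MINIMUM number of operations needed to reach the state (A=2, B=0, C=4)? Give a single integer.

Answer: 7

Derivation:
BFS from (A=0, B=5, C=0). One shortest path:
  1. pour(B -> A) -> (A=4 B=1 C=0)
  2. empty(A) -> (A=0 B=1 C=0)
  3. pour(B -> A) -> (A=1 B=0 C=0)
  4. fill(B) -> (A=1 B=5 C=0)
  5. pour(B -> A) -> (A=4 B=2 C=0)
  6. pour(A -> C) -> (A=0 B=2 C=4)
  7. pour(B -> A) -> (A=2 B=0 C=4)
Reached target in 7 moves.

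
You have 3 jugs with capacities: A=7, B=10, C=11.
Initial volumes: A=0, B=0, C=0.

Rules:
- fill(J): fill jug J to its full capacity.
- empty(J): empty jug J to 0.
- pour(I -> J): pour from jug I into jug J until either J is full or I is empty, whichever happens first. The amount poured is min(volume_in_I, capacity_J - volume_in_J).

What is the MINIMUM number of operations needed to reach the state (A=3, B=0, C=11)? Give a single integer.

BFS from (A=0, B=0, C=0). One shortest path:
  1. fill(A) -> (A=7 B=0 C=0)
  2. pour(A -> C) -> (A=0 B=0 C=7)
  3. fill(A) -> (A=7 B=0 C=7)
  4. pour(A -> C) -> (A=3 B=0 C=11)
Reached target in 4 moves.

Answer: 4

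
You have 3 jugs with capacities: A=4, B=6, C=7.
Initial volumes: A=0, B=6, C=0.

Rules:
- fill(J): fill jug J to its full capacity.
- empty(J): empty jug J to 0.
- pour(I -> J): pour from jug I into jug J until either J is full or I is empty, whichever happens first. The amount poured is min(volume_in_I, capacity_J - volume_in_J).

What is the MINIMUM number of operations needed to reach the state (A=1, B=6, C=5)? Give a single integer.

Answer: 7

Derivation:
BFS from (A=0, B=6, C=0). One shortest path:
  1. pour(B -> A) -> (A=4 B=2 C=0)
  2. pour(A -> C) -> (A=0 B=2 C=4)
  3. pour(B -> A) -> (A=2 B=0 C=4)
  4. fill(B) -> (A=2 B=6 C=4)
  5. pour(B -> A) -> (A=4 B=4 C=4)
  6. pour(A -> C) -> (A=1 B=4 C=7)
  7. pour(C -> B) -> (A=1 B=6 C=5)
Reached target in 7 moves.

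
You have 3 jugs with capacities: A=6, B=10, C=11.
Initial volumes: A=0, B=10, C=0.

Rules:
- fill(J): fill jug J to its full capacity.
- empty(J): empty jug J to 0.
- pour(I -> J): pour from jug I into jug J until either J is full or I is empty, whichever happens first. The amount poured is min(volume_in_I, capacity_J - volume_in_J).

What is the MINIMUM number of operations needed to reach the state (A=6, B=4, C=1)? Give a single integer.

BFS from (A=0, B=10, C=0). One shortest path:
  1. empty(B) -> (A=0 B=0 C=0)
  2. fill(C) -> (A=0 B=0 C=11)
  3. pour(C -> B) -> (A=0 B=10 C=1)
  4. pour(B -> A) -> (A=6 B=4 C=1)
Reached target in 4 moves.

Answer: 4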